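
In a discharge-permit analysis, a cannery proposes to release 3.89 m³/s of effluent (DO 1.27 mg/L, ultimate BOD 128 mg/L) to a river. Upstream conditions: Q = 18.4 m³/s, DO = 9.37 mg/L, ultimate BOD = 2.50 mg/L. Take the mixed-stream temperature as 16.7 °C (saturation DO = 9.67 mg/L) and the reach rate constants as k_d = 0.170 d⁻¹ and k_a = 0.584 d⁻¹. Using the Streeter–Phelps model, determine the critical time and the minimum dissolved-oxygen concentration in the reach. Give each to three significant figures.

t_c ≈ 2.53 d; minimum DO ≈ 5.05 mg/L

Mixed DO = (18.4×9.37 + 3.89×1.27)/(18.4+3.89) = 177.3/22.29 = 7.956 mg/L.
Mixed L₀ = (18.4×2.50 + 3.89×128)/(22.29) = 543.9/22.29 = 24.40 mg/L.
Initial deficit D₀ = C_s − DO₀ = 9.67 − 7.956 = 1.714 mg/L.
t_c = (1/0.4140) ln[(0.584/0.170)(1 − 1.714×0.4140/(0.170×24.40))] = 2.415 × ln(2.848) = 2.528 d.
D_c = (0.170/0.584) × 24.40 × e^(−0.170×2.528) = 0.2911 × 24.40 × 0.6507 = 4.622 mg/L.
Minimum DO = 9.67 − 4.622 = 5.048 mg/L.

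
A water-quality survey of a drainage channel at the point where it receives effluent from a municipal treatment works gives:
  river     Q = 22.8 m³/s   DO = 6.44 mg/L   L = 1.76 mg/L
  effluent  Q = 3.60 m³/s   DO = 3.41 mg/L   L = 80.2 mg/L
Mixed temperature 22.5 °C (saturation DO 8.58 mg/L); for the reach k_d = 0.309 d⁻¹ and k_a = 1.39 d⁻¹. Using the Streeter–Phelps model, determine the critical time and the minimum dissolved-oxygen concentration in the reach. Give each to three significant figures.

t_c ≈ 0.223 d; minimum DO ≈ 6.00 mg/L

Mixed DO = (22.8×6.44 + 3.60×3.41)/(22.8+3.60) = 159.1/26.40 = 6.027 mg/L.
Mixed L₀ = (22.8×1.76 + 3.60×80.2)/(26.40) = 328.8/26.40 = 12.46 mg/L.
Initial deficit D₀ = C_s − DO₀ = 8.58 − 6.027 = 2.553 mg/L.
t_c = (1/1.081) ln[(1.39/0.309)(1 − 2.553×1.081/(0.309×12.46))] = 0.9251 × ln(1.273) = 0.2231 d.
D_c = (0.309/1.39) × 12.46 × e^(−0.309×0.2231) = 0.2223 × 12.46 × 0.9334 = 2.585 mg/L.
Minimum DO = 8.58 − 2.585 = 5.995 mg/L.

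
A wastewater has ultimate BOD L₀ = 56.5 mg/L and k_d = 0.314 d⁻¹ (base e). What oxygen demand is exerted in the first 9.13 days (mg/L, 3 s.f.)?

y ≈ 53.3 mg/L

y_t = L₀(1 − e^(−k_d t)) = 56.5 × (1 − e^(−0.314×9.13))
= 56.5 × (1 − 0.05688) = 56.5 × 0.9431 = 53.29 mg/L.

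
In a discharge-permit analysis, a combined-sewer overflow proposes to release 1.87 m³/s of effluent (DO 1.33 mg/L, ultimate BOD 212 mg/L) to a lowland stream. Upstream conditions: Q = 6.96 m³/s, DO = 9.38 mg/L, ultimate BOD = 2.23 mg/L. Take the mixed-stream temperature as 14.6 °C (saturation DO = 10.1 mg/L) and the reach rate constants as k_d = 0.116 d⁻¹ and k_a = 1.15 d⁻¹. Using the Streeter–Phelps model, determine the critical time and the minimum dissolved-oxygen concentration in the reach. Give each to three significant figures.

t_c ≈ 1.62 d; minimum DO ≈ 6.20 mg/L

Mixed DO = (6.96×9.38 + 1.87×1.33)/(6.96+1.87) = 67.77/8.830 = 7.675 mg/L.
Mixed L₀ = (6.96×2.23 + 1.87×212)/(8.830) = 412.0/8.830 = 46.65 mg/L.
Initial deficit D₀ = C_s − DO₀ = 10.1 − 7.675 = 2.425 mg/L.
t_c = (1/1.034) ln[(1.15/0.116)(1 − 2.425×1.034/(0.116×46.65))] = 0.9671 × ln(5.321) = 1.617 d.
D_c = (0.116/1.15) × 46.65 × e^(−0.116×1.617) = 0.1009 × 46.65 × 0.8290 = 3.901 mg/L.
Minimum DO = 10.1 − 3.901 = 6.199 mg/L.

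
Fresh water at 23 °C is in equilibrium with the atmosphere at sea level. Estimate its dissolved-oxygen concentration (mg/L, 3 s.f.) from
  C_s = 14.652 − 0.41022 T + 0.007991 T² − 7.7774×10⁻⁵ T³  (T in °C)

C_s = 14.652 − 0.41022×23 + 0.007991×23² − 7.7774×10⁻⁵×23³ = 8.498 mg/L.

C_s ≈ 8.50 mg/L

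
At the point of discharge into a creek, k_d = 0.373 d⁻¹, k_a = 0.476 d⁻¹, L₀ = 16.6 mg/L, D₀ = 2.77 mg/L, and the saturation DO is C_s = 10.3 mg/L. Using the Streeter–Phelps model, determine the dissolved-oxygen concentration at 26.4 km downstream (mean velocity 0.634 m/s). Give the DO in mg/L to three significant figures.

Travel time t = x/v = 26.4 km / (0.634 m/s) = 26400 m / 0.634 m/s = 41640 s = 0.4819 d.
k_d L₀/(k_a−k_d) = 0.373×16.6/(0.476−0.373) = 6.192/0.1030 = 60.11 mg/L.
e^(−k_d t) = e^(−0.373×0.4819) = 0.8355; e^(−k_a t) = e^(−0.476×0.4819) = 0.7950.
D = 60.11 × (0.8355 − 0.7950) + 2.77 × 0.7950 = 2.432 + 2.202 = 4.634 mg/L.
DO = C_s − D = 10.3 − 4.634 = 5.666 mg/L.

DO ≈ 5.67 mg/L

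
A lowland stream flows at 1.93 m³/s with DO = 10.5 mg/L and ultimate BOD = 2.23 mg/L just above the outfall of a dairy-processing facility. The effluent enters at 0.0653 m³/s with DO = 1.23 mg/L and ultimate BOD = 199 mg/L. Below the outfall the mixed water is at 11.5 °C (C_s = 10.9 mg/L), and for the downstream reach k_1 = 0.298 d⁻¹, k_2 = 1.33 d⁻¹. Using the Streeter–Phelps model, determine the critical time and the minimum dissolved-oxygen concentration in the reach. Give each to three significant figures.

Mixed DO = (1.93×10.5 + 0.0653×1.23)/(1.93+0.0653) = 20.35/1.995 = 10.20 mg/L.
Mixed L₀ = (1.93×2.23 + 0.0653×199)/(1.995) = 17.30/1.995 = 8.670 mg/L.
Initial deficit D₀ = C_s − DO₀ = 10.9 − 10.20 = 0.7034 mg/L.
t_c = (1/1.032) ln[(1.33/0.298)(1 − 0.7034×1.032/(0.298×8.670))] = 0.9690 × ln(3.209) = 1.130 d.
D_c = (0.298/1.33) × 8.670 × e^(−0.298×1.130) = 0.2241 × 8.670 × 0.7141 = 1.387 mg/L.
Minimum DO = 10.9 − 1.387 = 9.513 mg/L.

t_c ≈ 1.13 d; minimum DO ≈ 9.51 mg/L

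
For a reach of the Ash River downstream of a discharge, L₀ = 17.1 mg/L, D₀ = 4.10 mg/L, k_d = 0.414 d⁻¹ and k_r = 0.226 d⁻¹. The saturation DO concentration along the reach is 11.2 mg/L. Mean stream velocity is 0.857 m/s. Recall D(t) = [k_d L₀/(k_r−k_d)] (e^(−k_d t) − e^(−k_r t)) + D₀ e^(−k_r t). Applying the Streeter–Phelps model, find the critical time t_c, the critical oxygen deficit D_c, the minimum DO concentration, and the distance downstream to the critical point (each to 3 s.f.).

t_c ≈ 2.67 d; D_c ≈ 10.4 mg/L; min DO ≈ 0.829 mg/L; x_c ≈ 198 km

t_c = [1/(k_r−k_d)] ln[(k_r/k_d)(1 − D₀(k_r−k_d)/(k_d L₀))]
= [1/(0.226−0.414)] ln[(0.226/0.414)(1 − 4.10×-0.1880/(0.414×17.1))]
= (1/-0.1880) ln[0.5459 × 1.109] = -5.319 × ln(0.6053) = -5.319 × -0.5020 = 2.670 d.
D_c = (k_d/k_r) L₀ e^(−k_d t_c) = (0.414/0.226) × 17.1 × e^(−0.414×2.670) = 1.832 × 17.1 × 0.3311 = 10.37 mg/L.
Minimum DO = C_s − D_c = 11.2 − 10.37 = 0.8293 mg/L.
x_c = v t_c = 0.857 m/s × 2.670 d × 86400 s/d = 197700 m ≈ 198 km.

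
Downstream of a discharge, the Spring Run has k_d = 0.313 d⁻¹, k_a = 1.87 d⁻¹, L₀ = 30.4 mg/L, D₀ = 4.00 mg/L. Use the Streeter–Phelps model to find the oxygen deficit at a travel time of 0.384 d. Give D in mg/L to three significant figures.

k_d L₀/(k_a−k_d) = 0.313×30.4/(1.87−0.313) = 9.515/1.557 = 6.111 mg/L.
e^(−k_d t) = e^(−0.313×0.3840) = 0.8868; e^(−k_a t) = e^(−1.87×0.3840) = 0.4877.
D = 6.111 × (0.8868 − 0.4877) + 4.00 × 0.4877 = 2.439 + 1.951 = 4.390 mg/L.

D ≈ 4.39 mg/L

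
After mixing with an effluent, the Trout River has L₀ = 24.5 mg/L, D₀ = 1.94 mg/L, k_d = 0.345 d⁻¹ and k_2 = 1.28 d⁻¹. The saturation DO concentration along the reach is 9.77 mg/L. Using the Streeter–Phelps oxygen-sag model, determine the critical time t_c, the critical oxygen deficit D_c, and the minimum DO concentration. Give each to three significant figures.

t_c ≈ 1.14 d; D_c ≈ 4.45 mg/L; min DO ≈ 5.32 mg/L

With k_2/k_d = 3.710 and 1 − D₀(k_2−k_d)/(k_d L₀) = 0.7854,
t_c = ln(3.710 × 0.7854) / (1.28 − 0.345) = ln(2.914) / 0.9350 = 1.070/0.9350 = 1.144 d.
L(t_c) = L₀ e^(−k_d t_c) = 24.5 × 0.6739 = 16.51 mg/L, and at the critical point k_2 D_c = k_d L, so D_c = (0.345/1.28) × 16.51 = 4.450 mg/L.
Minimum DO = C_s − D_c = 9.77 − 4.450 = 5.320 mg/L.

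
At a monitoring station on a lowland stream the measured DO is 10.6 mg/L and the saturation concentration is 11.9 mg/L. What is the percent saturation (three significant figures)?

% saturation = C/C_s × 100 = 10.6/11.9 × 100 = 89.1 %.

89.1 % saturation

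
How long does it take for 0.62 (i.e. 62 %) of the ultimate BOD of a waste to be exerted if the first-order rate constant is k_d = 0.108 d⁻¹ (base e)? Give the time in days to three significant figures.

y/L₀ = 1 − e^(−k_d t) = 0.62 ⇒ e^(−k_d t) = 0.380
t = −ln(0.380) / 0.108 = 0.9676 / 0.108 = 8.959 d.

t ≈ 8.96 d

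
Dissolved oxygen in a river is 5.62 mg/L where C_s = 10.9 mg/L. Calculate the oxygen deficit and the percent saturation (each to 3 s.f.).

D = C_s − C = 10.9 − 5.62 = 5.28 mg/L.
% saturation = 5.62/10.9 × 100 = 51.6 %.

D ≈ 5.28 mg/L; 51.6 % saturation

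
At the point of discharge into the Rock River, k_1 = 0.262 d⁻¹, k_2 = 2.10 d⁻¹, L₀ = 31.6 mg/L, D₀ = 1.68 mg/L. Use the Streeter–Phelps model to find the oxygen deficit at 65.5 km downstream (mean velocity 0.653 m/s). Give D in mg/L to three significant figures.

D ≈ 3.08 mg/L

Travel time t = x/v = 65.5 km / (0.653 m/s) = 65500 m / 0.653 m/s = 100300 s = 1.161 d.
k_1 L₀/(k_2−k_1) = 0.262×31.6/(2.10−0.262) = 8.279/1.838 = 4.504 mg/L.
e^(−k_1 t) = e^(−0.262×1.161) = 0.7377; e^(−k_2 t) = e^(−2.10×1.161) = 0.08734.
D = 4.504 × (0.7377 − 0.08734) + 1.68 × 0.08734 = 2.930 + 0.1467 = 3.076 mg/L.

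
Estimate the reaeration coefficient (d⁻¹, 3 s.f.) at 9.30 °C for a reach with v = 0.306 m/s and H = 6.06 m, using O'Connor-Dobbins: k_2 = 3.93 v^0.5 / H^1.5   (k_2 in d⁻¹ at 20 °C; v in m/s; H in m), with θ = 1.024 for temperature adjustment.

k_2 ≈ 0.113 d⁻¹

k_2(20) = 3.93 × 0.306^0.5 / 6.06^1.5 = 3.93 × 0.5532 / 14.92 = 0.1457 d⁻¹.
k_2(9.30) = 0.1457 × 1.024^(9.30−20) = 0.1457 × 0.7759 = 0.1131 d⁻¹.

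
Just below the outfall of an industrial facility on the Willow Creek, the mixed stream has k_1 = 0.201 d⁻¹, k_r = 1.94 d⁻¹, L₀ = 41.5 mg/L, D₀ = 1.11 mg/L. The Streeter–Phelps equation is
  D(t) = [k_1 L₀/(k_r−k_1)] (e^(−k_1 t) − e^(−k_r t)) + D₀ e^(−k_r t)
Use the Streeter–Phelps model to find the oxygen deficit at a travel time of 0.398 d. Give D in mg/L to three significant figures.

k_1 L₀/(k_r−k_1) = 0.201×41.5/(1.94−0.201) = 8.341/1.739 = 4.797 mg/L.
e^(−k_1 t) = e^(−0.201×0.3980) = 0.9231; e^(−k_r t) = e^(−1.94×0.3980) = 0.4620.
D = 4.797 × (0.9231 − 0.4620) + 1.11 × 0.4620 = 2.212 + 0.5129 = 2.725 mg/L.

D ≈ 2.72 mg/L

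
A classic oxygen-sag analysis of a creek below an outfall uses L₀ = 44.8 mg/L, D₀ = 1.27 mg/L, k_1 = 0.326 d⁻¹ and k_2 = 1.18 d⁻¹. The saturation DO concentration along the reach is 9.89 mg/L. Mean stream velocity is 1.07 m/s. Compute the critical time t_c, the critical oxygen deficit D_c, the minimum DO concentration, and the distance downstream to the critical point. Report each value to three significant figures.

t_c = [1/(k_2−k_1)] ln[(k_2/k_1)(1 − D₀(k_2−k_1)/(k_1 L₀))]
= [1/(1.18−0.326)] ln[(1.18/0.326)(1 − 1.27×0.8540/(0.326×44.8))]
= (1/0.8540) ln[3.620 × 0.9257] = 1.171 × ln(3.351) = 1.171 × 1.209 = 1.416 d.
L(t_c) = L₀ e^(−k_1 t_c) = 44.8 × 0.6303 = 28.24 mg/L, and at the critical point k_2 D_c = k_1 L, so D_c = (0.326/1.18) × 28.24 = 7.801 mg/L.
Minimum DO = C_s − D_c = 9.89 − 7.801 = 2.089 mg/L.
x_c = v t_c = 1.07 m/s × 1.416 d × 86400 s/d = 130900 m ≈ 131 km.

t_c ≈ 1.42 d; D_c ≈ 7.80 mg/L; min DO ≈ 2.09 mg/L; x_c ≈ 131 km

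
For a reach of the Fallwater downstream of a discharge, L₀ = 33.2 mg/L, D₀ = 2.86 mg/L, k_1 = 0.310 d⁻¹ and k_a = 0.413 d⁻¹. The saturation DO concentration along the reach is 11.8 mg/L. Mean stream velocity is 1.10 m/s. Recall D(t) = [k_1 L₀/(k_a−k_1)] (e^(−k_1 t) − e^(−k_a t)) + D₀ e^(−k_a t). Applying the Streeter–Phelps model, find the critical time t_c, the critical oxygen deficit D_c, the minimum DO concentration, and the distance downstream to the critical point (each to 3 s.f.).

t_c = [1/(k_a−k_1)] ln[(k_a/k_1)(1 − D₀(k_a−k_1)/(k_1 L₀))]
= [1/(0.413−0.310)] ln[(0.413/0.310)(1 − 2.86×0.1030/(0.310×33.2))]
= (1/0.1030) ln[1.332 × 0.9714] = 9.709 × ln(1.294) = 9.709 × 0.2578 = 2.503 d.
D_c = (k_1/k_a) L₀ e^(−k_1 t_c) = (0.310/0.413) × 33.2 × e^(−0.310×2.503) = 0.7506 × 33.2 × 0.4602 = 11.47 mg/L.
Minimum DO = C_s − D_c = 11.8 − 11.47 = 0.3308 mg/L.
x_c = v t_c = 1.10 m/s × 2.503 d × 86400 s/d = 237900 m ≈ 238 km.

t_c ≈ 2.50 d; D_c ≈ 11.5 mg/L; min DO ≈ 0.331 mg/L; x_c ≈ 238 km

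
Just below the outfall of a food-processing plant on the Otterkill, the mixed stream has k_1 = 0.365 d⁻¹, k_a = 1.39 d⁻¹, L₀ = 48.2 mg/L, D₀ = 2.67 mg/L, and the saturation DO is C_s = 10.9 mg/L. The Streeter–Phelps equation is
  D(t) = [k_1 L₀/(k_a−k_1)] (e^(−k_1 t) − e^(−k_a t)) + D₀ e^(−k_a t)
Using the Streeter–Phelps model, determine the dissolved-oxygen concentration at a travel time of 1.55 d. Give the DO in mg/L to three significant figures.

DO ≈ 2.83 mg/L

k_1 L₀/(k_a−k_1) = 0.365×48.2/(1.39−0.365) = 17.59/1.025 = 17.16 mg/L.
e^(−k_1 t) = e^(−0.365×1.550) = 0.5679; e^(−k_a t) = e^(−1.39×1.550) = 0.1160.
D = 17.16 × (0.5679 − 0.1160) + 2.67 × 0.1160 = 7.758 + 0.3096 = 8.067 mg/L.
DO = C_s − D = 10.9 − 8.067 = 2.833 mg/L.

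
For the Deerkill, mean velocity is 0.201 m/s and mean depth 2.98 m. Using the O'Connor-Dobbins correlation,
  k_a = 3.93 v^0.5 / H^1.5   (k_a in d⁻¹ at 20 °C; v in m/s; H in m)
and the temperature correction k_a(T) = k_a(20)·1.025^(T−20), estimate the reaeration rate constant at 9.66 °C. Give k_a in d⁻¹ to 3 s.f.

k_a(20) = 3.93 × 0.201^0.5 / 2.98^1.5 = 3.93 × 0.4483 / 5.144 = 0.3425 d⁻¹.
k_a(9.66) = 0.3425 × 1.025^(9.66−20) = 0.3425 × 0.7747 = 0.2653 d⁻¹.

k_a ≈ 0.265 d⁻¹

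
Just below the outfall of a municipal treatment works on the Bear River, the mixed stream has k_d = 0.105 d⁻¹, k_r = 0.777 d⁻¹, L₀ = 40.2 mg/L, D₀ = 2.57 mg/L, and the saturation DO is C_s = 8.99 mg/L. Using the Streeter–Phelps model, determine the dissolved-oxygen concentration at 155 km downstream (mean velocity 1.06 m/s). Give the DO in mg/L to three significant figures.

DO ≈ 4.73 mg/L

Travel time t = x/v = 155 km / (1.06 m/s) = 155000 m / 1.06 m/s = 146200 s = 1.692 d.
k_d L₀/(k_r−k_d) = 0.105×40.2/(0.777−0.105) = 4.221/0.6720 = 6.281 mg/L.
e^(−k_d t) = e^(−0.105×1.692) = 0.8372; e^(−k_r t) = e^(−0.777×1.692) = 0.2685.
D = 6.281 × (0.8372 − 0.2685) + 2.57 × 0.2685 = 3.572 + 0.6900 = 4.262 mg/L.
DO = C_s − D = 8.99 − 4.262 = 4.728 mg/L.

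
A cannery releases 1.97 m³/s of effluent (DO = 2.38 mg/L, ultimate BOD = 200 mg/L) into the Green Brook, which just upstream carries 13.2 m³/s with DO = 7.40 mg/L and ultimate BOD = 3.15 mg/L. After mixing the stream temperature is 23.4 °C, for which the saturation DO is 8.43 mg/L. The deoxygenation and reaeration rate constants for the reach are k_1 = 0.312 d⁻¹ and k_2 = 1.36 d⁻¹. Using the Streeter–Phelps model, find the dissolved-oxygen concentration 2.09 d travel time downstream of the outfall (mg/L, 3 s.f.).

DO ≈ 4.38 mg/L

Mixed DO = (13.2×7.40 + 1.97×2.38)/(13.2+1.97) = 102.4/15.17 = 6.748 mg/L.
Mixed L₀ = (13.2×3.15 + 1.97×200)/(15.17) = 435.6/15.17 = 28.71 mg/L.
Initial deficit D₀ = C_s − DO₀ = 8.43 − 6.748 = 1.682 mg/L.
D(2.09) = [0.312×28.71/(1.36−0.312)](e^(−0.312×2.09) − e^(−1.36×2.09)) + 1.682 e^(−1.36×2.09)
= 8.548 × (0.5210 − 0.05829) + 1.682 × 0.05829 = 4.053 mg/L.
DO = 8.43 − 4.053 = 4.377 mg/L.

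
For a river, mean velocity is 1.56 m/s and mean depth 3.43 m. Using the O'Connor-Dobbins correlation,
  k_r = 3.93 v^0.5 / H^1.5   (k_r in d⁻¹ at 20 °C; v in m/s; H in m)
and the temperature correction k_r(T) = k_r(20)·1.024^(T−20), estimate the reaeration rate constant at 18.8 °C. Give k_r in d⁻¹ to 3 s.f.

k_r(20) = 3.93 × 1.56^0.5 / 3.43^1.5 = 3.93 × 1.249 / 6.352 = 0.7727 d⁻¹.
k_r(18.8) = 0.7727 × 1.024^(18.8−20) = 0.7727 × 0.9719 = 0.7510 d⁻¹.

k_r ≈ 0.751 d⁻¹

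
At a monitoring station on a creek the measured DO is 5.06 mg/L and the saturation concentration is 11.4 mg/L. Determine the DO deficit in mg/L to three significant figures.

D = C_s − C = 11.4 − 5.06 = 6.34 mg/L.

D ≈ 6.34 mg/L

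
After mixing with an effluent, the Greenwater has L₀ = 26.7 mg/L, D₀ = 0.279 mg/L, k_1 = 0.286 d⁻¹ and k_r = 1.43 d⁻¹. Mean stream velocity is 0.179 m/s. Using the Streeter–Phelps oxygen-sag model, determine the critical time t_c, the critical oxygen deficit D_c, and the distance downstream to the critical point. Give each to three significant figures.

At the critical point dD/dt = 0, so k_1 L₀ e^(−k_1 t) = k_r D. Substituting D(t) from the Streeter–Phelps equation and solving for t gives
t_c = ln[(k_r/k_1)(1 − D₀(k_r−k_1)/(k_1 L₀))] / (k_r−k_1).
Here k_r−k_1 = 1.144 d⁻¹ and 1 − D₀(k_r−k_1)/(k_1 L₀) = 1 − 0.279×1.144/(0.286×26.7) = 0.9582, so
t_c = ln(5.000 × 0.9582) / 1.144 = 1.567 / 1.144 = 1.370 d.
L(t_c) = L₀ e^(−k_1 t_c) = 26.7 × 0.6759 = 18.05 mg/L, and at the critical point k_r D_c = k_1 L, so D_c = (0.286/1.43) × 18.05 = 3.609 mg/L.
x_c = v t_c = 0.179 m/s × 1.370 d × 86400 s/d = 21180 m ≈ 21.2 km.

t_c ≈ 1.37 d; D_c ≈ 3.61 mg/L; x_c ≈ 21.2 km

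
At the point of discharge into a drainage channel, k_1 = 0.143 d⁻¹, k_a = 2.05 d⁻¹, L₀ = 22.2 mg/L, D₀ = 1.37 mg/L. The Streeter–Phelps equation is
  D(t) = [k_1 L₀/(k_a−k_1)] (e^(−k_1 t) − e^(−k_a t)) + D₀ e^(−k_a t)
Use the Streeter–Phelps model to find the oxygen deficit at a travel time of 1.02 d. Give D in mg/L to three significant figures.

k_1 L₀/(k_a−k_1) = 0.143×22.2/(2.05−0.143) = 3.175/1.907 = 1.665 mg/L.
e^(−k_1 t) = e^(−0.143×1.020) = 0.8643; e^(−k_a t) = e^(−2.05×1.020) = 0.1236.
D = 1.665 × (0.8643 − 0.1236) + 1.37 × 0.1236 = 1.233 + 0.1693 = 1.402 mg/L.

D ≈ 1.40 mg/L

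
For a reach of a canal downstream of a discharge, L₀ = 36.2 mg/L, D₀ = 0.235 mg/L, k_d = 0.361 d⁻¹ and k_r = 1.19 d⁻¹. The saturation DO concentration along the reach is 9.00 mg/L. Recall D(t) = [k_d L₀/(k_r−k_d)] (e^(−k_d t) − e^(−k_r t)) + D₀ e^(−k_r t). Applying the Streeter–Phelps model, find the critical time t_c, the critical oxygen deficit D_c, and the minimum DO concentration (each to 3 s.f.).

At the critical point dD/dt = 0, so k_d L₀ e^(−k_d t) = k_r D. Substituting D(t) from the Streeter–Phelps equation and solving for t gives
t_c = ln[(k_r/k_d)(1 − D₀(k_r−k_d)/(k_d L₀))] / (k_r−k_d).
Here k_r−k_d = 0.8290 d⁻¹ and 1 − D₀(k_r−k_d)/(k_d L₀) = 1 − 0.235×0.8290/(0.361×36.2) = 0.9851, so
t_c = ln(3.296 × 0.9851) / 0.8290 = 1.178 / 0.8290 = 1.421 d.
D_c = (k_d/k_r) L₀ e^(−k_d t_c) = (0.361/1.19) × 36.2 × e^(−0.361×1.421) = 0.3034 × 36.2 × 0.5988 = 6.575 mg/L.
Minimum DO = C_s − D_c = 9.00 − 6.575 = 2.425 mg/L.

t_c ≈ 1.42 d; D_c ≈ 6.58 mg/L; min DO ≈ 2.42 mg/L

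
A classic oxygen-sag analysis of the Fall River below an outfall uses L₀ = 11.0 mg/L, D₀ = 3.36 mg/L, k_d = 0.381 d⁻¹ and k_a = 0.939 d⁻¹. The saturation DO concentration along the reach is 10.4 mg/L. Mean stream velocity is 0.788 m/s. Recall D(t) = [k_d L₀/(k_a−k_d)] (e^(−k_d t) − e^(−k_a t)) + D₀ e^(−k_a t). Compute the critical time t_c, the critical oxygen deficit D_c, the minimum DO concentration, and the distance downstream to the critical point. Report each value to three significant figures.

With k_a/k_d = 2.465 and 1 − D₀(k_a−k_d)/(k_d L₀) = 0.5526,
t_c = ln(2.465 × 0.5526) / (0.939 − 0.381) = ln(1.362) / 0.5580 = 0.3090/0.5580 = 0.5537 d.
D_c = (k_d/k_a) L₀ e^(−k_d t_c) = (0.381/0.939) × 11.0 × e^(−0.381×0.5537) = 0.4058 × 11.0 × 0.8098 = 3.614 mg/L.
Minimum DO = C_s − D_c = 10.4 − 3.614 = 6.786 mg/L.
x_c = v t_c = 0.788 m/s × 0.5537 d × 86400 s/d = 37700 m ≈ 37.7 km.

t_c ≈ 0.554 d; D_c ≈ 3.61 mg/L; min DO ≈ 6.79 mg/L; x_c ≈ 37.7 km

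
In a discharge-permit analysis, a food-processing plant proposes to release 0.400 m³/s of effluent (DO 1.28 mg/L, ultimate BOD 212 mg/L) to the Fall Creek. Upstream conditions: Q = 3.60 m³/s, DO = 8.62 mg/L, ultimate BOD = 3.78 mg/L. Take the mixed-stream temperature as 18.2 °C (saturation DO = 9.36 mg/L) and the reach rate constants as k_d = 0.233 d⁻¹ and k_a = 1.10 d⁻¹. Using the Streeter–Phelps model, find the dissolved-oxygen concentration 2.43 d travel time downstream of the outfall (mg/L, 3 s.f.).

Mixed DO = (3.60×8.62 + 0.400×1.28)/(3.60+0.400) = 31.54/4.000 = 7.886 mg/L.
Mixed L₀ = (3.60×3.78 + 0.400×212)/(4.000) = 98.41/4.000 = 24.60 mg/L.
Initial deficit D₀ = C_s − DO₀ = 9.36 − 7.886 = 1.474 mg/L.
D(2.43) = [0.233×24.60/(1.10−0.233)](e^(−0.233×2.43) − e^(−1.10×2.43)) + 1.474 e^(−1.10×2.43)
= 6.612 × (0.5677 − 0.06904) + 1.474 × 0.06904 = 3.399 mg/L.
DO = 9.36 − 3.399 = 5.961 mg/L.

DO ≈ 5.96 mg/L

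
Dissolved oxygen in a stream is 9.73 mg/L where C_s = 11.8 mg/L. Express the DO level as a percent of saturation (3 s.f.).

82.5 % saturation

% saturation = C/C_s × 100 = 9.73/11.8 × 100 = 82.5 %.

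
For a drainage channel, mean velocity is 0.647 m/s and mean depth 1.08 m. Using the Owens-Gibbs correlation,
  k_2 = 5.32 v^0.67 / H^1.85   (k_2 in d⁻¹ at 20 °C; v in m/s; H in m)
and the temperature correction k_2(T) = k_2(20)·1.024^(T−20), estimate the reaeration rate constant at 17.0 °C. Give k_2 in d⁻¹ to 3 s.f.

k_2(20) = 5.32 × 0.647^0.67 / 1.08^1.85 = 5.32 × 0.7470 / 1.153 = 3.447 d⁻¹.
k_2(17.0) = 3.447 × 1.024^(17.0−20) = 3.447 × 0.9313 = 3.210 d⁻¹.

k_2 ≈ 3.21 d⁻¹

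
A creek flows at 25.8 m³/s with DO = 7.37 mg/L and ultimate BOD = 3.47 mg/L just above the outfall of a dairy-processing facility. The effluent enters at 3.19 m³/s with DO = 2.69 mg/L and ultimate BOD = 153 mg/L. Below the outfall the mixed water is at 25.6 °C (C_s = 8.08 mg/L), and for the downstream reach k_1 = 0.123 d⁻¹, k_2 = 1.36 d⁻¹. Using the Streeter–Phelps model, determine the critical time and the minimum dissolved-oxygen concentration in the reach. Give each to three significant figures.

Mixed DO = (25.8×7.37 + 3.19×2.69)/(25.8+3.19) = 198.7/28.99 = 6.855 mg/L.
Mixed L₀ = (25.8×3.47 + 3.19×153)/(28.99) = 577.6/28.99 = 19.92 mg/L.
Initial deficit D₀ = C_s − DO₀ = 8.08 − 6.855 = 1.225 mg/L.
t_c = (1/1.237) ln[(1.36/0.123)(1 − 1.225×1.237/(0.123×19.92))] = 0.8084 × ln(4.220) = 1.164 d.
D_c = (0.123/1.36) × 19.92 × e^(−0.123×1.164) = 0.09044 × 19.92 × 0.8666 = 1.562 mg/L.
Minimum DO = 8.08 − 1.562 = 6.518 mg/L.

t_c ≈ 1.16 d; minimum DO ≈ 6.52 mg/L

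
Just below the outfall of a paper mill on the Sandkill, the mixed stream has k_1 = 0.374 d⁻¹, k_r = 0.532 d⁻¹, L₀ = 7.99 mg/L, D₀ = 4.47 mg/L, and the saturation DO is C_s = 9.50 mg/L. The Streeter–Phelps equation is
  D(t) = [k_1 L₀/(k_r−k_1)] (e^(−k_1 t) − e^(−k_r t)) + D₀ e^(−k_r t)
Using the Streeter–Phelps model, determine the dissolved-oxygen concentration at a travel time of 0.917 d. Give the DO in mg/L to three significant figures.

DO ≈ 4.95 mg/L

k_1 L₀/(k_r−k_1) = 0.374×7.99/(0.532−0.374) = 2.988/0.1580 = 18.91 mg/L.
e^(−k_1 t) = e^(−0.374×0.9170) = 0.7097; e^(−k_r t) = e^(−0.532×0.9170) = 0.6139.
D = 18.91 × (0.7097 − 0.6139) + 4.47 × 0.6139 = 1.810 + 2.744 = 4.555 mg/L.
DO = C_s − D = 9.50 − 4.555 = 4.945 mg/L.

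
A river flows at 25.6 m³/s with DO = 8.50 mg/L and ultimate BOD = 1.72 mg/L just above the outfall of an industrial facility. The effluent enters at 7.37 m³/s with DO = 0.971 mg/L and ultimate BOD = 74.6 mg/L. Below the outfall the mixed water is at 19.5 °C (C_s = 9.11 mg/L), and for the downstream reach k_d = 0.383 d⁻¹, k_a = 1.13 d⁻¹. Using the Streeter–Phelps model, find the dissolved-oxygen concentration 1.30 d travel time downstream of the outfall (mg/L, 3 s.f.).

Mixed DO = (25.6×8.50 + 7.37×0.971)/(25.6+7.37) = 224.8/32.97 = 6.817 mg/L.
Mixed L₀ = (25.6×1.72 + 7.37×74.6)/(32.97) = 593.8/32.97 = 18.01 mg/L.
Initial deficit D₀ = C_s − DO₀ = 9.11 − 6.817 = 2.293 mg/L.
D(1.30) = [0.383×18.01/(1.13−0.383)](e^(−0.383×1.30) − e^(−1.13×1.30)) + 2.293 e^(−1.13×1.30)
= 9.235 × (0.6078 − 0.2302) + 2.293 × 0.2302 = 4.015 mg/L.
DO = 9.11 − 4.015 = 5.095 mg/L.

DO ≈ 5.09 mg/L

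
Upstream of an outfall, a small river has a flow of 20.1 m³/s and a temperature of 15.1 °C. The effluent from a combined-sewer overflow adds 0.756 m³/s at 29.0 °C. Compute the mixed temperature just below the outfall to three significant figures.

Flow-weighted mixing: C = (Q_r C_r + Q_w C_w)/(Q_r + Q_w)
= (20.1×15.1 + 0.756×29.0)/(20.1 + 0.756) = 325.4/20.86 = 15.60 °C.

15.6 °C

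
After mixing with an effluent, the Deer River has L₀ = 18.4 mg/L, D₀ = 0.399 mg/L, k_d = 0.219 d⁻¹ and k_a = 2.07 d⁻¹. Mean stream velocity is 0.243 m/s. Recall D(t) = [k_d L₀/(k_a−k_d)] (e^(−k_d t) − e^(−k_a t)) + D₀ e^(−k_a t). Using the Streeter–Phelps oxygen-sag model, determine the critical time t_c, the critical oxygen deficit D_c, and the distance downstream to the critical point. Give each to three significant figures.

t_c = [1/(k_a−k_d)] ln[(k_a/k_d)(1 − D₀(k_a−k_d)/(k_d L₀))]
= [1/(2.07−0.219)] ln[(2.07/0.219)(1 − 0.399×1.851/(0.219×18.4))]
= (1/1.851) ln[9.452 × 0.8167] = 0.5402 × ln(7.720) = 0.5402 × 2.044 = 1.104 d.
L(t_c) = L₀ e^(−k_d t_c) = 18.4 × 0.7852 = 14.45 mg/L, and at the critical point k_a D_c = k_d L, so D_c = (0.219/2.07) × 14.45 = 1.529 mg/L.
x_c = v t_c = 0.243 m/s × 1.104 d × 86400 s/d = 23180 m ≈ 23.2 km.

t_c ≈ 1.10 d; D_c ≈ 1.53 mg/L; x_c ≈ 23.2 km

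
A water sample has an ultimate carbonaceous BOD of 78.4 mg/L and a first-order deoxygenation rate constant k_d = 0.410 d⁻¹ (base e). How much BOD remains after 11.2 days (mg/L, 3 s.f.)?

L ≈ 0.794 mg/L

L_t = L₀ e^(−k_d t) = 78.4 × e^(−0.410×11.2) = 78.4 × 0.01013 = 0.7944 mg/L.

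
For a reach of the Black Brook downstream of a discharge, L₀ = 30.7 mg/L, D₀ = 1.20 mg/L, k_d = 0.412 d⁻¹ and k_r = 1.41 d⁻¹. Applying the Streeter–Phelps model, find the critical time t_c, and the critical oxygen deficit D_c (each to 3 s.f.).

t_c ≈ 1.13 d; D_c ≈ 5.62 mg/L

With k_r/k_d = 3.422 and 1 − D₀(k_r−k_d)/(k_d L₀) = 0.9053,
t_c = ln(3.422 × 0.9053) / (1.41 − 0.412) = ln(3.098) / 0.9980 = 1.131/0.9980 = 1.133 d.
D_c = (k_d/k_r) L₀ e^(−k_d t_c) = (0.412/1.41) × 30.7 × e^(−0.412×1.133) = 0.2922 × 30.7 × 0.6270 = 5.624 mg/L.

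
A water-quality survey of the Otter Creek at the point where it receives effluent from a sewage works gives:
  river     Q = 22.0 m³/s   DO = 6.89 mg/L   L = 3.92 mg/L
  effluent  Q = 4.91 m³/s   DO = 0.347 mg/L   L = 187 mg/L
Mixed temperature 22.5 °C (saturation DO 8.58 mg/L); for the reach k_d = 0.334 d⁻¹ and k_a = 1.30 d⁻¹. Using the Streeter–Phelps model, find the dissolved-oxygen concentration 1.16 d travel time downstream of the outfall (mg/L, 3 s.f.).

Mixed DO = (22.0×6.89 + 4.91×0.347)/(22.0+4.91) = 153.3/26.91 = 5.696 mg/L.
Mixed L₀ = (22.0×3.92 + 4.91×187)/(26.91) = 1004/26.91 = 37.32 mg/L.
Initial deficit D₀ = C_s − DO₀ = 8.58 − 5.696 = 2.884 mg/L.
D(1.16) = [0.334×37.32/(1.30−0.334)](e^(−0.334×1.16) − e^(−1.30×1.16)) + 2.884 e^(−1.30×1.16)
= 12.91 × (0.6788 − 0.2214) + 2.884 × 0.2214 = 6.542 mg/L.
DO = 8.58 − 6.542 = 2.038 mg/L.

DO ≈ 2.04 mg/L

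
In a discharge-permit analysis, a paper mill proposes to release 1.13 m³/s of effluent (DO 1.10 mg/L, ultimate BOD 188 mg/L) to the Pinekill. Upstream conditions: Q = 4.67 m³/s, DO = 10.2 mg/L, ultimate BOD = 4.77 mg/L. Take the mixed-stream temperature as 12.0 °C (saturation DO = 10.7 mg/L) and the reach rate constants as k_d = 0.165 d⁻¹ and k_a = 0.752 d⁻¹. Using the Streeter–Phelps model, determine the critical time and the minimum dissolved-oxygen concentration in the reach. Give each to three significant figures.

Mixed DO = (4.67×10.2 + 1.13×1.10)/(4.67+1.13) = 48.88/5.800 = 8.427 mg/L.
Mixed L₀ = (4.67×4.77 + 1.13×188)/(5.800) = 234.7/5.800 = 40.47 mg/L.
Initial deficit D₀ = C_s − DO₀ = 10.7 − 8.427 = 2.273 mg/L.
t_c = (1/0.5870) ln[(0.752/0.165)(1 − 2.273×0.5870/(0.165×40.47))] = 1.704 × ln(3.647) = 2.204 d.
D_c = (0.165/0.752) × 40.47 × e^(−0.165×2.204) = 0.2194 × 40.47 × 0.6951 = 6.172 mg/L.
Minimum DO = 10.7 − 6.172 = 4.528 mg/L.

t_c ≈ 2.20 d; minimum DO ≈ 4.53 mg/L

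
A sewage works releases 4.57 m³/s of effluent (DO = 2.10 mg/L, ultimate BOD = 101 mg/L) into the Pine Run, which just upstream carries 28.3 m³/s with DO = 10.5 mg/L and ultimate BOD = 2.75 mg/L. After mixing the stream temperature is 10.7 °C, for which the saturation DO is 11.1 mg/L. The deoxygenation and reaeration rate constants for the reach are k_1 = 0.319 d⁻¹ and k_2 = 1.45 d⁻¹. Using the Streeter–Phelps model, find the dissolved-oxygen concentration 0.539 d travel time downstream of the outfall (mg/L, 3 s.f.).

Mixed DO = (28.3×10.5 + 4.57×2.10)/(28.3+4.57) = 306.7/32.87 = 9.332 mg/L.
Mixed L₀ = (28.3×2.75 + 4.57×101)/(32.87) = 539.4/32.87 = 16.41 mg/L.
Initial deficit D₀ = C_s − DO₀ = 11.1 − 9.332 = 1.768 mg/L.
D(0.539) = [0.319×16.41/(1.45−0.319)](e^(−0.319×0.539) − e^(−1.45×0.539)) + 1.768 e^(−1.45×0.539)
= 4.628 × (0.8420 − 0.4577) + 1.768 × 0.4577 = 2.588 mg/L.
DO = 11.1 − 2.588 = 8.512 mg/L.

DO ≈ 8.51 mg/L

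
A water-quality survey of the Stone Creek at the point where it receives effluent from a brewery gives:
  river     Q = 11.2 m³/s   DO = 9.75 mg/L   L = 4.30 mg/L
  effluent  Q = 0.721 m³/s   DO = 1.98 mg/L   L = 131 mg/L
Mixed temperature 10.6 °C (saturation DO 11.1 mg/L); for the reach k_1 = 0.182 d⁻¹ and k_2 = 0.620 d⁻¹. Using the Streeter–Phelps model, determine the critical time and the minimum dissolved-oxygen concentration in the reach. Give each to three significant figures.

t_c ≈ 1.76 d; minimum DO ≈ 8.55 mg/L

Mixed DO = (11.2×9.75 + 0.721×1.98)/(11.2+0.721) = 110.6/11.92 = 9.280 mg/L.
Mixed L₀ = (11.2×4.30 + 0.721×131)/(11.92) = 142.6/11.92 = 11.96 mg/L.
Initial deficit D₀ = C_s − DO₀ = 11.1 − 9.280 = 1.820 mg/L.
t_c = (1/0.4380) ln[(0.620/0.182)(1 − 1.820×0.4380/(0.182×11.96))] = 2.283 × ln(2.159) = 1.758 d.
D_c = (0.182/0.620) × 11.96 × e^(−0.182×1.758) = 0.2935 × 11.96 × 0.7262 = 2.550 mg/L.
Minimum DO = 11.1 − 2.550 = 8.550 mg/L.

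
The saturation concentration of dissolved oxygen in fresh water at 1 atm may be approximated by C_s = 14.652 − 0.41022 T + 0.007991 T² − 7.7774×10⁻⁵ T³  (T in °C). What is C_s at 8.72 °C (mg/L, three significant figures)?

C_s = 14.652 − 0.41022×8.72 + 0.007991×8.72² − 7.7774×10⁻⁵×8.72³ = 11.63 mg/L.

C_s ≈ 11.6 mg/L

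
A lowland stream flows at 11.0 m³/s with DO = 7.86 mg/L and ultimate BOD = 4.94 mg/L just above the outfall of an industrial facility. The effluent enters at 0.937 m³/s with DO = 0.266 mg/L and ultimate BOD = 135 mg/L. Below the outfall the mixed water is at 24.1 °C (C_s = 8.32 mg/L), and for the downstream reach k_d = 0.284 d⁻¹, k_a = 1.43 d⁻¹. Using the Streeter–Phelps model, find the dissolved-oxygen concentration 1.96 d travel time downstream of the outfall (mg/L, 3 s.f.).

DO ≈ 6.33 mg/L

Mixed DO = (11.0×7.86 + 0.937×0.266)/(11.0+0.937) = 86.71/11.94 = 7.264 mg/L.
Mixed L₀ = (11.0×4.94 + 0.937×135)/(11.94) = 180.8/11.94 = 15.15 mg/L.
Initial deficit D₀ = C_s − DO₀ = 8.32 − 7.264 = 1.056 mg/L.
D(1.96) = [0.284×15.15/(1.43−0.284)](e^(−0.284×1.96) − e^(−1.43×1.96)) + 1.056 e^(−1.43×1.96)
= 3.754 × (0.5731 − 0.06064) + 1.056 × 0.06064 = 1.988 mg/L.
DO = 8.32 − 1.988 = 6.332 mg/L.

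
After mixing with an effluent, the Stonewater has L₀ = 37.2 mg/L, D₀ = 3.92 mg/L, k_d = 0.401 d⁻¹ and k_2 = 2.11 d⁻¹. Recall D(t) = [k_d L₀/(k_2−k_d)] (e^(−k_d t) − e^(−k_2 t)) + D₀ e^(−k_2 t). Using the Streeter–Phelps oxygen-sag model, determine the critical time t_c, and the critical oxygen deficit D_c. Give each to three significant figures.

t_c = [1/(k_2−k_d)] ln[(k_2/k_d)(1 − D₀(k_2−k_d)/(k_d L₀))]
= [1/(2.11−0.401)] ln[(2.11/0.401)(1 − 3.92×1.709/(0.401×37.2))]
= (1/1.709) ln[5.262 × 0.5509] = 0.5851 × ln(2.899) = 0.5851 × 1.064 = 0.6228 d.
D_c = (k_d/k_2) L₀ e^(−k_d t_c) = (0.401/2.11) × 37.2 × e^(−0.401×0.6228) = 0.1900 × 37.2 × 0.7790 = 5.507 mg/L.

t_c ≈ 0.623 d; D_c ≈ 5.51 mg/L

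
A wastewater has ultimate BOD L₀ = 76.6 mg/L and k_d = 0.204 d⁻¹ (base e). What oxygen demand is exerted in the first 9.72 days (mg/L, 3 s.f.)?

y ≈ 66.1 mg/L

y_t = L₀(1 − e^(−k_d t)) = 76.6 × (1 − e^(−0.204×9.72))
= 76.6 × (1 − 0.1377) = 76.6 × 0.8623 = 66.05 mg/L.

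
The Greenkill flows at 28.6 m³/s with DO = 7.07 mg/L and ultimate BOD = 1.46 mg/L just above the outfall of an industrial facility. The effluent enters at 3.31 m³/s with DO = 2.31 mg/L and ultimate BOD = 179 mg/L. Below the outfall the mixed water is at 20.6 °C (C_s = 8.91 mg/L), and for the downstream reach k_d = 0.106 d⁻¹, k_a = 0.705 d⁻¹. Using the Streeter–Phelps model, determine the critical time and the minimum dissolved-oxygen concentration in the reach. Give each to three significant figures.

Mixed DO = (28.6×7.07 + 3.31×2.31)/(28.6+3.31) = 209.8/31.91 = 6.576 mg/L.
Mixed L₀ = (28.6×1.46 + 3.31×179)/(31.91) = 634.2/31.91 = 19.88 mg/L.
Initial deficit D₀ = C_s − DO₀ = 8.91 − 6.576 = 2.334 mg/L.
t_c = (1/0.5990) ln[(0.705/0.106)(1 − 2.334×0.5990/(0.106×19.88))] = 1.669 × ln(2.238) = 1.345 d.
D_c = (0.106/0.705) × 19.88 × e^(−0.106×1.345) = 0.1504 × 19.88 × 0.8671 = 2.591 mg/L.
Minimum DO = 8.91 − 2.591 = 6.319 mg/L.

t_c ≈ 1.34 d; minimum DO ≈ 6.32 mg/L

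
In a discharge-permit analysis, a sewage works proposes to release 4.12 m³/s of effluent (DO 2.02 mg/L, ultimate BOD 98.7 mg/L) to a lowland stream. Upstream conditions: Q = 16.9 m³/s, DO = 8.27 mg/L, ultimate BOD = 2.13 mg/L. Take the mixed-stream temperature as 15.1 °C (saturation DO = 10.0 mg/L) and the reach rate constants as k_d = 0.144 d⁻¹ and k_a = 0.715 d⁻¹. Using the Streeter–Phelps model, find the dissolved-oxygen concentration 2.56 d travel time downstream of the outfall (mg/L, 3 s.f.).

DO ≈ 6.70 mg/L

Mixed DO = (16.9×8.27 + 4.12×2.02)/(16.9+4.12) = 148.1/21.02 = 7.045 mg/L.
Mixed L₀ = (16.9×2.13 + 4.12×98.7)/(21.02) = 442.6/21.02 = 21.06 mg/L.
Initial deficit D₀ = C_s − DO₀ = 10.0 − 7.045 = 2.955 mg/L.
D(2.56) = [0.144×21.06/(0.715−0.144)](e^(−0.144×2.56) − e^(−0.715×2.56)) + 2.955 e^(−0.715×2.56)
= 5.311 × (0.6917 − 0.1603) + 2.955 × 0.1603 = 3.296 mg/L.
DO = 10.0 − 3.296 = 6.704 mg/L.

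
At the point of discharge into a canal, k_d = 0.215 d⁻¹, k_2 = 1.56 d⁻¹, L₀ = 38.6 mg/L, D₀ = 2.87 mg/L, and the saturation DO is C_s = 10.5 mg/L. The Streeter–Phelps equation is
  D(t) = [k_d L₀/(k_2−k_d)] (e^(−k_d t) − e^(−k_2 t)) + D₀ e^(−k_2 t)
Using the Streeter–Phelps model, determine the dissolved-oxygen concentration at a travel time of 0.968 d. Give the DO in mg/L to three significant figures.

DO ≈ 6.22 mg/L

k_d L₀/(k_2−k_d) = 0.215×38.6/(1.56−0.215) = 8.299/1.345 = 6.170 mg/L.
e^(−k_d t) = e^(−0.215×0.9680) = 0.8121; e^(−k_2 t) = e^(−1.56×0.9680) = 0.2209.
D = 6.170 × (0.8121 − 0.2209) + 2.87 × 0.2209 = 3.648 + 0.6340 = 4.282 mg/L.
DO = C_s − D = 10.5 − 4.282 = 6.218 mg/L.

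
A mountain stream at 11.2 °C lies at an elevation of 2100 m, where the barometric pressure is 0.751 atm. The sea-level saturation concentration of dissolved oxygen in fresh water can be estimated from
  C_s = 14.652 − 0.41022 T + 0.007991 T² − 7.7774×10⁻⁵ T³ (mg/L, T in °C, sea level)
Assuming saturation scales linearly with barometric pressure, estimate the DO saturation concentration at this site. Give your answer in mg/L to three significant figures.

C_s ≈ 8.22 mg/L

At sea level: C_s = 14.652 − 0.41022×11.2 + 0.007991×11.2² − 7.7774×10⁻⁵×11.2³ = 10.95 mg/L.
Pressure correction: C_s' = 10.95 × 0.751 = 8.224 mg/L.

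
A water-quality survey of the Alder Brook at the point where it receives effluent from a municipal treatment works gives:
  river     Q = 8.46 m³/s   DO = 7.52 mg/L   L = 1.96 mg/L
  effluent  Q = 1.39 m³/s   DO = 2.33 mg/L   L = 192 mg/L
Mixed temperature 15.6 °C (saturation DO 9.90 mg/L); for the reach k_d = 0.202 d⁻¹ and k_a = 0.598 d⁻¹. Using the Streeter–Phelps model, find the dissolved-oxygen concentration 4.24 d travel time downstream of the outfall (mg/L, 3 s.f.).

Mixed DO = (8.46×7.52 + 1.39×2.33)/(8.46+1.39) = 66.86/9.850 = 6.788 mg/L.
Mixed L₀ = (8.46×1.96 + 1.39×192)/(9.850) = 283.5/9.850 = 28.78 mg/L.
Initial deficit D₀ = C_s − DO₀ = 9.90 − 6.788 = 3.112 mg/L.
D(4.24) = [0.202×28.78/(0.598−0.202)](e^(−0.202×4.24) − e^(−0.598×4.24)) + 3.112 e^(−0.598×4.24)
= 14.68 × (0.4247 − 0.07922) + 3.112 × 0.07922 = 5.317 mg/L.
DO = 9.90 − 5.317 = 4.583 mg/L.

DO ≈ 4.58 mg/L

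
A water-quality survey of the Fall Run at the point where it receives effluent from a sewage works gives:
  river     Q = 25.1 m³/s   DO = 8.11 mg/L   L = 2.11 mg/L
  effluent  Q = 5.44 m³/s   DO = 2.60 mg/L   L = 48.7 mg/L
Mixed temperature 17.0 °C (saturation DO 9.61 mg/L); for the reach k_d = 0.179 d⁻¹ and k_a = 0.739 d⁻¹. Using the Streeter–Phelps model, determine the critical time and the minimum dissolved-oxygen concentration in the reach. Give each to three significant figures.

Mixed DO = (25.1×8.11 + 5.44×2.60)/(25.1+5.44) = 217.7/30.54 = 7.129 mg/L.
Mixed L₀ = (25.1×2.11 + 5.44×48.7)/(30.54) = 317.9/30.54 = 10.41 mg/L.
Initial deficit D₀ = C_s − DO₀ = 9.61 − 7.129 = 2.481 mg/L.
t_c = (1/0.5600) ln[(0.739/0.179)(1 − 2.481×0.5600/(0.179×10.41))] = 1.786 × ln(1.049) = 0.08601 d.
D_c = (0.179/0.739) × 10.41 × e^(−0.179×0.08601) = 0.2422 × 10.41 × 0.9847 = 2.483 mg/L.
Minimum DO = 9.61 − 2.483 = 7.127 mg/L.

t_c ≈ 0.0860 d; minimum DO ≈ 7.13 mg/L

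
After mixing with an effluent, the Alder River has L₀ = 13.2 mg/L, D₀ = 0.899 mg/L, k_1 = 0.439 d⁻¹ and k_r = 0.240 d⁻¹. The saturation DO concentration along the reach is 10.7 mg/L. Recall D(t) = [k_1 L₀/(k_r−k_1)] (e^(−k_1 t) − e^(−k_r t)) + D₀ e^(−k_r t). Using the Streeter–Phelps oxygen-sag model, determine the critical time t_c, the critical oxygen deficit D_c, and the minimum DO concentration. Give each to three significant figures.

t_c ≈ 2.88 d; D_c ≈ 6.81 mg/L; min DO ≈ 3.89 mg/L

t_c = [1/(k_r−k_1)] ln[(k_r/k_1)(1 − D₀(k_r−k_1)/(k_1 L₀))]
= [1/(0.240−0.439)] ln[(0.240/0.439)(1 − 0.899×-0.1990/(0.439×13.2))]
= (1/-0.1990) ln[0.5467 × 1.031] = -5.025 × ln(0.5636) = -5.025 × -0.5735 = 2.882 d.
D_c = (k_1/k_r) L₀ e^(−k_1 t_c) = (0.439/0.240) × 13.2 × e^(−0.439×2.882) = 1.829 × 13.2 × 0.2822 = 6.814 mg/L.
Minimum DO = C_s − D_c = 10.7 − 6.814 = 3.886 mg/L.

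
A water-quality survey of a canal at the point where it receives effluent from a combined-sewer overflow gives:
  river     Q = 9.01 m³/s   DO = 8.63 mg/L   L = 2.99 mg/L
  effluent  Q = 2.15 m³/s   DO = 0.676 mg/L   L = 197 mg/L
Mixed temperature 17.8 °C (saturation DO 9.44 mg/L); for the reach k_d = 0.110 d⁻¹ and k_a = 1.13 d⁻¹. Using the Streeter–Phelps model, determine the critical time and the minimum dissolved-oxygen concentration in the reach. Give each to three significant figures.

t_c ≈ 1.53 d; minimum DO ≈ 6.12 mg/L

Mixed DO = (9.01×8.63 + 2.15×0.676)/(9.01+2.15) = 79.21/11.16 = 7.098 mg/L.
Mixed L₀ = (9.01×2.99 + 2.15×197)/(11.16) = 450.5/11.16 = 40.37 mg/L.
Initial deficit D₀ = C_s − DO₀ = 9.44 − 7.098 = 2.342 mg/L.
t_c = (1/1.020) ln[(1.13/0.110)(1 − 2.342×1.020/(0.110×40.37))] = 0.9804 × ln(4.745) = 1.527 d.
D_c = (0.110/1.13) × 40.37 × e^(−0.110×1.527) = 0.09735 × 40.37 × 0.8454 = 3.322 mg/L.
Minimum DO = 9.44 − 3.322 = 6.118 mg/L.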